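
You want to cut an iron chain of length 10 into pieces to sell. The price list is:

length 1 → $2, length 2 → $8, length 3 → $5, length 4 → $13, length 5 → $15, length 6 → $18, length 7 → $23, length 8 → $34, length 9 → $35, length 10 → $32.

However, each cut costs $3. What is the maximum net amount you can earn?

39

Build r[k] bottom-up: r[k] = max over allowed piece i of (p[i] + r[k−i]) − 3 per cut.
r[1] = 2
r[2] = 8
r[3] = 7  (first piece 1, then r[2]=8)
r[4] = 13  (first piece 2, then r[2]=8)
r[5] = 15
r[6] = 18  (first piece 2, then r[4]=13)
r[7] = 23
r[8] = 34
r[9] = 35
r[10] = 39  (first piece 2, then r[8]=34)
One optimal plan: pieces 8 + 2 (1 cut) → $42 − $3 = $39.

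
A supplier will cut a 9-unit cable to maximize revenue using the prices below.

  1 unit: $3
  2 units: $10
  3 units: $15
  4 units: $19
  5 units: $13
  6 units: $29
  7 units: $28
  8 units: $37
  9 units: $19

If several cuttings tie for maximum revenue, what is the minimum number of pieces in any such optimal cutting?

3

Consider every possible first cut. r[k] is the best of p[i]+r[k−i] over all sellable i≤k.
r[1] = 3
r[2] = max(3+3, 10+0) = 10
r[3] = max(3+10, 10+3, 15+0) = 15
r[4] = max(3+15, 10+10, 15+3, 19+0) = 20
r[5] = max(3+20, 10+15, 15+10, 19+3, 13+0) = 25
r[6] = max(3+25, 10+20, 15+15, 19+10, 13+3, 29+0) = 30
r[7] = max(3+30, 10+25, 15+20, …, 29+3, 28+0) = 35
r[8] = max(3+35, 10+30, 15+25, …, 28+3, 37+0) = 40
r[9] = max(3+40, 10+35, 15+30, …, 37+3, 19+0) = 45
Maximum revenue is $45.
Now minimize piece count subject to staying optimal: for each k, pieces[k] = 1 + min over i with p[i]+r[k−i]=r[k] of pieces[k−i].
pieces[6] = 2
pieces[7] = 3
pieces[8] = 3
pieces[9] = 3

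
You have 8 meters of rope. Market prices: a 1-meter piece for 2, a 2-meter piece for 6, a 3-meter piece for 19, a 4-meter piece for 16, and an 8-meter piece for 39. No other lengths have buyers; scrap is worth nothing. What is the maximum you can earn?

44

Build r[k] bottom-up: r[k] = max over allowed piece i of (p[i] + r[k−i]).
r[1] = 2
r[2] = 6
r[3] = 19
r[4] = 21  (first piece 1, then r[3]=19)
r[5] = 25  (first piece 2, then r[3]=19)
r[6] = 38  (first piece 3, then r[3]=19)
r[7] = 40  (first piece 1, then r[6]=38)
r[8] = 44  (first piece 2, then r[6]=38)
One optimal cutting: 3 + 3 + 2 → 44.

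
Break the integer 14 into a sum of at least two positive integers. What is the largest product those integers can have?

162

Define g[k] = max over 1≤i<k of i · max(k−i, g[k−i]); the inner max lets the remainder stay uncut if that's better.
g[2] = 1*max(1,0) = 1*1 = 1
g[3] = 1*max(2,1) = 1*2 = 2
g[4] = 2*max(2,1) = 2*2 = 4
g[5] = 2*max(3,2) = 2*3 = 6
g[6] = 3*max(3,2) = 3*3 = 9
g[7] = 2*max(5,6) = 2*6 = 12
g[8] = 2*max(6,9) = 2*9 = 18
g[9] = 3*max(6,9) = 3*9 = 27
g[10] = 2*max(8,18) = 2*18 = 36
g[11] = 2*max(9,27) = 2*27 = 54
g[12] = 3*max(9,27) = 3*27 = 81
g[13] = 2*max(11,54) = 2*54 = 108
g[14] = 2*max(12,81) = 2*81 = 162
One optimal split: 3 + 3 + 3 + 3 + 2; product 3*3*3*3*2 = 162.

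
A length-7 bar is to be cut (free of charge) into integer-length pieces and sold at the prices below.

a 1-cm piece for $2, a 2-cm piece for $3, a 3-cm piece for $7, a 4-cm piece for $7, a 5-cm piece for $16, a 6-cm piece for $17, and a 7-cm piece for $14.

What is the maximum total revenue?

20

Consider every possible first cut. best[k] is the best of p[i]+best[k−i] over all sellable i≤k.
best[1] = 2
best[2] = 4  (first piece 1, then best[1]=2)
best[3] = 7
best[4] = 9  (first piece 1, then best[3]=7)
best[5] = 16
best[6] = 18  (first piece 1, then best[5]=16)
best[7] = 20  (first piece 1, then best[6]=18)
One optimal cutting: 5 + 1 + 1 → $16 + $2 + $2 = $20.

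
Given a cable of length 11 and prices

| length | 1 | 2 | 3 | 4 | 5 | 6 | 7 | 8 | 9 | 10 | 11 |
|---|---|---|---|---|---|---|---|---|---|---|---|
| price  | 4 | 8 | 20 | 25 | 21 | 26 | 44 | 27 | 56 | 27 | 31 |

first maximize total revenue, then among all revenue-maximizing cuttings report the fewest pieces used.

3

Build r[k] bottom-up: r[k] = max over allowed piece i of (p[i] + r[k−i]).
r[1] = 4
r[2] = max(4+4, 8+0) = 8
r[3] = max(4+8, 8+4, 20+0) = 20
r[4] = max(4+20, 8+8, 20+4, 25+0) = 25
r[5] = max(4+25, 8+20, 20+8, 25+4, 21+0) = 29
r[6] = max(4+29, 8+25, 20+20, 25+8, 21+4, 26+0) = 40
r[7] = max(4+40, 8+29, 20+25, …, 26+4, 44+0) = 45
r[8] = max(4+45, 8+40, 20+29, …, 44+4, 27+0) = 50
r[9] = max(4+50, 8+45, 20+40, …, 27+4, 56+0) = 60
r[10] = max(4+60, 8+50, 20+45, …, 56+4, 27+0) = 65
r[11] = max(4+65, 8+60, 20+50, …, 27+4, 31+0) = 70
Maximum revenue is $70.
Now minimize piece count subject to staying optimal: for each k, pieces[k] = 1 + min over i with p[i]+r[k−i]=r[k] of pieces[k−i].
pieces[8] = 2
pieces[9] = 3
pieces[10] = 3
pieces[11] = 3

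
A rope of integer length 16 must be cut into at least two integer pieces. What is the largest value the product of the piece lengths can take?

Let prod[k] be the best product for length k (with at least one cut). For each first piece i, the rest contributes max(k−i, prod[k−i]).
prod[2] = 1*max(1,0) = 1*1 = 1
prod[3] = max(1*2, 2*1) = 2
prod[4] = max(1*3, 2*2, 3*1) = 4
prod[5] = max(1*4, 2*3, 3*2, 4*1) = 6
prod[6] = max(1*6, 2*4, 3*3, 4*2, 5*1) = 9
prod[7] = max(1*9, 2*6, 3*4, 4*3, 5*2, 6*1) = 12
prod[8] = max(1*12, 2*9, 3*6, …, 6*2, 7*1) = 18
prod[9] = max(1*18, 2*12, 3*9, …, 7*2, 8*1) = 27
prod[10] = max(1*27, 2*18, 3*12, …, 8*2, 9*1) = 36
prod[11] = max(1*36, 2*27, 3*18, …, 9*2, 10*1) = 54
prod[12] = max(1*54, 2*36, 3*27, …, 10*2, 11*1) = 81
prod[13] = max(1*81, 2*54, 3*36, …, 11*2, 12*1) = 108
prod[14] = max(1*108, 2*81, 3*54, …, 12*2, 13*1) = 162
prod[15] = max(1*162, 2*108, 3*81, …, 13*2, 14*1) = 243
prod[16] = max(1*243, 2*162, 3*108, …, 14*2, 15*1) = 324
One optimal split: 3 + 3 + 3 + 3 + 2 + 2; product 3*3*3*3*2*2 = 324.

324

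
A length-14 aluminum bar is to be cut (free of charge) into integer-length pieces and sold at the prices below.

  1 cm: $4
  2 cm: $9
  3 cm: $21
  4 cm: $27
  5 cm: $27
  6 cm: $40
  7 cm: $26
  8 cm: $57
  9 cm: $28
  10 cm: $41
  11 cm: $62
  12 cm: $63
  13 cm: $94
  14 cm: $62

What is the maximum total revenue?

99

Let best[k] be the best obtainable value from length k. For each k, try every first piece i and keep the best of price[i] + best[k−i].
best[1] = 4
best[2] = 9
best[3] = 21
best[4] = 27
best[5] = 31  (first piece 1, then best[4]=27)
best[6] = 42  (first piece 3, then best[3]=21)
best[7] = 48  (first piece 3, then best[4]=27)
best[8] = 57
best[9] = 63  (first piece 3, then best[6]=42)
best[10] = 69  (first piece 3, then best[7]=48)
best[11] = 78  (first piece 3, then best[8]=57)
best[12] = 84  (first piece 3, then best[9]=63)
best[13] = 94
best[14] = 99  (first piece 3, then best[11]=78)
One optimal cutting: 8 + 3 + 3 → $57 + $21 + $21 = $99.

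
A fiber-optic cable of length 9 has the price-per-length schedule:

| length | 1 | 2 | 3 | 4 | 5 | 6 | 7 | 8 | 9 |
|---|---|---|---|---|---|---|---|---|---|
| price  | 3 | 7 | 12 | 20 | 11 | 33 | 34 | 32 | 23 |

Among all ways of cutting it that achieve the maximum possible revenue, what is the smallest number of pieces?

Let r[k] be the best obtainable value from length k. For each k, try every first piece i and keep the best of price[i] + r[k−i].
r[1] = 3
r[2] = 7
r[3] = 12
r[4] = 20
r[5] = 23  (first piece 1, then r[4]=20)
r[6] = 33
r[7] = 36  (first piece 1, then r[6]=33)
r[8] = 40  (first piece 2, then r[6]=33)
r[9] = 45  (first piece 3, then r[6]=33)
Maximum revenue is $45.
Now minimize piece count subject to staying optimal: for each k, pieces[k] = 1 + min over i with p[i]+r[k−i]=r[k] of pieces[k−i].
pieces[6] = 1
pieces[7] = 2
pieces[8] = 2
pieces[9] = 2

2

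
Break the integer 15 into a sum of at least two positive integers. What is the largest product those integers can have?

243

Fill P[k] for k=2..15: at each k try every first piece i and multiply by the better of (k−i) uncut or P[k−i].
Small cases: P[2]=1, P[3]=2, P[4]=4, P[5]=6, P[6]=9, P[7]=12, P[8]=18, P[9]=27, P[10]=36.
P[11] = 2·max(9,27) = 2·27 = 54
P[12] = 3·max(9,27) = 3·27 = 81
P[13] = 2·max(11,54) = 2·54 = 108
P[14] = 2·max(12,81) = 2·81 = 162
P[15] = 3·max(12,81) = 3·81 = 243
One optimal split: 3 + 3 + 3 + 3 + 3; product 3·3·3·3·3 = 243.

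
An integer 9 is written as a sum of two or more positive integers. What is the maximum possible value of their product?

27

Fill f[k] for k=2..9: at each k try every first piece i and multiply by the better of (k−i) uncut or f[k−i].
Small cases: f[2]=1, f[3]=2.
f[4] = 2*max(2,1) = 2*2 = 4
f[5] = 2*max(3,2) = 2*3 = 6
f[6] = 3*max(3,2) = 3*3 = 9
f[7] = 2*max(5,6) = 2*6 = 12
f[8] = 2*max(6,9) = 2*9 = 18
f[9] = 3*max(6,9) = 3*9 = 27
One optimal split: 3 + 3 + 3; product 3*3*3 = 27.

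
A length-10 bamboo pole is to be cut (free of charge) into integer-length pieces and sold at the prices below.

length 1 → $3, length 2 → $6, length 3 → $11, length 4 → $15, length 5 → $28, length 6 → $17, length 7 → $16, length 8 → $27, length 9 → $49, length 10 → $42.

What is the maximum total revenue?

56

Let v[k] be the best obtainable value from length k. For each k, try every first piece i and keep the best of price[i] + v[k−i].
v[1] = 3
v[2] = max(3+3, 6+0) = 6
v[3] = max(3+6, 6+3, 11+0) = 11
v[4] = max(3+11, 6+6, 11+3, 15+0) = 15
v[5] = max(3+15, 6+11, 11+6, 15+3, 28+0) = 28
v[6] = max(3+28, 6+15, 11+11, 15+6, 28+3, 17+0) = 31
v[7] = max(3+31, 6+28, 11+15, …, 17+3, 16+0) = 34
v[8] = max(3+34, 6+31, 11+28, …, 16+3, 27+0) = 39
v[9] = max(3+39, 6+34, 11+31, …, 27+3, 49+0) = 49
v[10] = max(3+49, 6+39, 11+34, …, 49+3, 42+0) = 56
One optimal cutting: 5 + 5 → $28 + $28 = $56.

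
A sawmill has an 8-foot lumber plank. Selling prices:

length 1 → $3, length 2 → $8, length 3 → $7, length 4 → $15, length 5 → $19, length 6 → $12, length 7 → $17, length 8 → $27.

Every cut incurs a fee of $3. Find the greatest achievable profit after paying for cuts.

Let r[k] be the best obtainable value from length k. For each k, try every first piece i and keep the best of price[i] + r[k−i] minus the 3 cut fee when i<k.
r[1] = 3
r[2] = max(3+3-3, 8+0) = 8
r[3] = max(3+8-3, 8+3-3, 7+0) = 8
r[4] = max(3+8-3, 8+8-3, 7+3-3, 15+0) = 15
r[5] = max(3+15-3, 8+8-3, 7+8-3, 15+3-3, 19+0) = 19
r[6] = max(3+19-3, 8+15-3, 7+8-3, 15+8-3, 19+3-3, 12+0) = 20
r[7] = max(3+20-3, 8+19-3, 7+15-3, …, 12+3-3, 17+0) = 24
r[8] = max(3+24-3, 8+20-3, 7+19-3, …, 17+3-3, 27+0) = 27
One optimal plan: pieces 4 + 4 (1 cut) → $30 − $3 = $27.

27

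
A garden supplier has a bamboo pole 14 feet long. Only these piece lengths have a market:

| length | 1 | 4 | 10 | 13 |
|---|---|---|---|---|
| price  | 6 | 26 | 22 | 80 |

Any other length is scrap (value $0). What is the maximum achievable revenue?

Let best[k] be the best obtainable value from length k. For each k, try every first piece i and keep the best of price[i] + best[k−i].
best[1] = 6
best[2] = 12  (first piece 1, then best[1]=6)
best[3] = 18  (first piece 1, then best[2]=12)
best[4] = 26
best[5] = 32  (first piece 1, then best[4]=26)
best[6] = 38  (first piece 1, then best[5]=32)
best[7] = 44  (first piece 1, then best[6]=38)
best[8] = 52  (first piece 4, then best[4]=26)
best[9] = 58  (first piece 1, then best[8]=52)
best[10] = 64  (first piece 1, then best[9]=58)
best[11] = 70  (first piece 1, then best[10]=64)
best[12] = 78  (first piece 4, then best[8]=52)
best[13] = 84  (first piece 1, then best[12]=78)
best[14] = 90  (first piece 1, then best[13]=84)
One optimal cutting: 4 + 4 + 4 + 1 + 1 → $90.

90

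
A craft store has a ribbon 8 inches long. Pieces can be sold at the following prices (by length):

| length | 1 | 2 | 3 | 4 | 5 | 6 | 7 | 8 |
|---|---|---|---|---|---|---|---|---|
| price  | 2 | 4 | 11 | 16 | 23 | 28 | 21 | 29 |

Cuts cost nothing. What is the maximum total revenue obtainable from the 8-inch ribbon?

34

Consider every possible first cut. v[k] is the best of p[i]+v[k−i] over all sellable i≤k.
v[1] = 2
v[2] = max(2+2, 4+0) = 4
v[3] = max(2+4, 4+2, 11+0) = 11
v[4] = max(2+11, 4+4, 11+2, 16+0) = 16
v[5] = max(2+16, 4+11, 11+4, 16+2, 23+0) = 23
v[6] = max(2+23, 4+16, 11+11, 16+4, 23+2, 28+0) = 28
v[7] = max(2+28, 4+23, 11+16, …, 28+2, 21+0) = 30
v[8] = max(2+30, 4+28, 11+23, …, 21+2, 29+0) = 34
One optimal cutting: 5 + 3 → ¢23 + ¢11 = ¢34.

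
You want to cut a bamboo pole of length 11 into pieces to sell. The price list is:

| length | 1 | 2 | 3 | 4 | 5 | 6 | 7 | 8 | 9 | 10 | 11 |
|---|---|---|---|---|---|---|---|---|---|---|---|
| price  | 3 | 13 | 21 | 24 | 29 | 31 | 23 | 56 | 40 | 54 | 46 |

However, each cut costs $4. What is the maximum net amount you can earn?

73

Consider every possible first cut. v[k] is the best of p[i]+v[k−i] over all sellable i≤k, charging 4 whenever i<k.
v[1] = 3
v[2] = max(3+3-4, 13+0) = 13
v[3] = max(3+13-4, 13+3-4, 21+0) = 21
v[4] = max(3+21-4, 13+13-4, 21+3-4, 24+0) = 24
v[5] = max(3+24-4, 13+21-4, 21+13-4, 24+3-4, 29+0) = 30
v[6] = max(3+30-4, 13+24-4, 21+21-4, 24+13-4, 29+3-4, 31+0) = 38
v[7] = max(3+38-4, 13+30-4, 21+24-4, …, 31+3-4, 23+0) = 41
v[8] = max(3+41-4, 13+38-4, 21+30-4, …, 23+3-4, 56+0) = 56
v[9] = max(3+56-4, 13+41-4, 21+38-4, …, 56+3-4, 40+0) = 55
v[10] = max(3+55-4, 13+56-4, 21+41-4, …, 40+3-4, 54+0) = 65
v[11] = max(3+65-4, 13+55-4, 21+56-4, …, 54+3-4, 46+0) = 73
One optimal plan: pieces 8 + 3 (1 cut) → $77 − $4 = $73.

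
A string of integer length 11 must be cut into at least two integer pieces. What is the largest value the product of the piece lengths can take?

54

Let prod[k] be the best product for length k (with at least one cut). For each first piece i, the rest contributes max(k−i, prod[k−i]).
prod[2] = 1×max(1,0) = 1×1 = 1
prod[3] = 1×max(2,1) = 1×2 = 2
prod[4] = 2×max(2,1) = 2×2 = 4
prod[5] = 2×max(3,2) = 2×3 = 6
prod[6] = 3×max(3,2) = 3×3 = 9
prod[7] = 2×max(5,6) = 2×6 = 12
prod[8] = 2×max(6,9) = 2×9 = 18
prod[9] = 3×max(6,9) = 3×9 = 27
prod[10] = 2×max(8,18) = 2×18 = 36
prod[11] = 2×max(9,27) = 2×27 = 54
One optimal split: 3 + 3 + 3 + 2; product 3×3×3×2 = 54.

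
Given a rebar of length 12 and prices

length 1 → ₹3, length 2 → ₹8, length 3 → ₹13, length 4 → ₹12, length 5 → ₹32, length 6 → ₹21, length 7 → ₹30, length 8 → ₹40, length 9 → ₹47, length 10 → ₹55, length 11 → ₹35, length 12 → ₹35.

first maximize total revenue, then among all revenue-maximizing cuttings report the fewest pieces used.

3

Let r[k] be the best obtainable value from length k. For each k, try every first piece i and keep the best of price[i] + r[k−i].
r[1] = 3
r[2] = max(3+3, 8+0) = 8
r[3] = max(3+8, 8+3, 13+0) = 13
r[4] = max(3+13, 8+8, 13+3, 12+0) = 16
r[5] = max(3+16, 8+13, 13+8, 12+3, 32+0) = 32
r[6] = max(3+32, 8+16, 13+13, 12+8, 32+3, 21+0) = 35
r[7] = max(3+35, 8+32, 13+16, …, 21+3, 30+0) = 40
r[8] = max(3+40, 8+35, 13+32, …, 30+3, 40+0) = 45
r[9] = max(3+45, 8+40, 13+35, …, 40+3, 47+0) = 48
r[10] = max(3+48, 8+45, 13+40, …, 47+3, 55+0) = 64
r[11] = max(3+64, 8+48, 13+45, …, 55+3, 35+0) = 67
r[12] = max(3+67, 8+64, 13+48, …, 35+3, 35+0) = 72
Maximum revenue is ₹72.
Now minimize piece count subject to staying optimal: for each k, pieces[k] = 1 + min over i with p[i]+r[k−i]=r[k] of pieces[k−i].
pieces[9] = 3
pieces[10] = 2
pieces[11] = 3
pieces[12] = 3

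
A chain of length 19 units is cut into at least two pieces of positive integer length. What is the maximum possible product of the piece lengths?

Fill P[k] for k=2..19: at each k try every first piece i and multiply by the better of (k−i) uncut or P[k−i].
P[2] = 1*max(1,0) = 1*1 = 1
P[3] = max(1*2, 2*1) = 2
P[4] = max(1*3, 2*2, 3*1) = 4
P[5] = max(1*4, 2*3, 3*2, 4*1) = 6
P[6] = max(1*6, 2*4, 3*3, 4*2, 5*1) = 9
P[7] = max(1*9, 2*6, 3*4, 4*3, 5*2, 6*1) = 12
P[8] = max(1*12, 2*9, 3*6, …, 6*2, 7*1) = 18
P[9] = max(1*18, 2*12, 3*9, …, 7*2, 8*1) = 27
P[10] = max(1*27, 2*18, 3*12, …, 8*2, 9*1) = 36
P[11] = max(1*36, 2*27, 3*18, …, 9*2, 10*1) = 54
P[12] = max(1*54, 2*36, 3*27, …, 10*2, 11*1) = 81
P[13] = max(1*81, 2*54, 3*36, …, 11*2, 12*1) = 108
P[14] = max(1*108, 2*81, 3*54, …, 12*2, 13*1) = 162
P[15] = max(1*162, 2*108, 3*81, …, 13*2, 14*1) = 243
P[16] = max(1*243, 2*162, 3*108, …, 14*2, 15*1) = 324
P[17] = max(1*324, 2*243, 3*162, …, 15*2, 16*1) = 486
P[18] = max(1*486, 2*324, 3*243, …, 16*2, 17*1) = 729
P[19] = max(1*729, 2*486, 3*324, …, 17*2, 18*1) = 972
One optimal split: 3 + 3 + 3 + 3 + 3 + 2 + 2; product 3*3*3*3*3*2*2 = 972.

972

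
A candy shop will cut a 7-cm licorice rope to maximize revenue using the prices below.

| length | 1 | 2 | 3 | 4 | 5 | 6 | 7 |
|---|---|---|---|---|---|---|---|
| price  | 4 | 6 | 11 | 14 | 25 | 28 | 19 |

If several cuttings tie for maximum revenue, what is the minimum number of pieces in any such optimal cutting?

3

Consider every possible first cut. r[k] is the best of p[i]+r[k−i] over all sellable i≤k.
r[1] = 4
r[2] = max(4+4, 6+0) = 8
r[3] = max(4+8, 6+4, 11+0) = 12
r[4] = max(4+12, 6+8, 11+4, 14+0) = 16
r[5] = max(4+16, 6+12, 11+8, 14+4, 25+0) = 25
r[6] = max(4+25, 6+16, 11+12, 14+8, 25+4, 28+0) = 29
r[7] = max(4+29, 6+25, 11+16, …, 28+4, 19+0) = 33
Maximum revenue is ¢33.
Now minimize piece count subject to staying optimal: for each k, pieces[k] = 1 + min over i with p[i]+r[k−i]=r[k] of pieces[k−i].
pieces[4] = 4
pieces[5] = 1
pieces[6] = 2
pieces[7] = 3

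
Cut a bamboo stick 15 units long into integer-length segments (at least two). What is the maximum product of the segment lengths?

243

Define f[k] = max over 1≤i<k of i · max(k−i, f[k−i]); the inner max lets the remainder stay uncut if that's better.
f[2] = 1·max(1,0) = 1·1 = 1
f[3] = max(1·2, 2·1) = 2
f[4] = max(1·3, 2·2, 3·1) = 4
f[5] = max(1·4, 2·3, 3·2, 4·1) = 6
f[6] = max(1·6, 2·4, 3·3, 4·2, 5·1) = 9
f[7] = max(1·9, 2·6, 3·4, 4·3, 5·2, 6·1) = 12
f[8] = max(1·12, 2·9, 3·6, …, 6·2, 7·1) = 18
f[9] = max(1·18, 2·12, 3·9, …, 7·2, 8·1) = 27
f[10] = max(1·27, 2·18, 3·12, …, 8·2, 9·1) = 36
f[11] = max(1·36, 2·27, 3·18, …, 9·2, 10·1) = 54
f[12] = max(1·54, 2·36, 3·27, …, 10·2, 11·1) = 81
f[13] = max(1·81, 2·54, 3·36, …, 11·2, 12·1) = 108
f[14] = max(1·108, 2·81, 3·54, …, 12·2, 13·1) = 162
f[15] = max(1·162, 2·108, 3·81, …, 13·2, 14·1) = 243
One optimal split: 3 + 3 + 3 + 3 + 3; product 3·3·3·3·3 = 243.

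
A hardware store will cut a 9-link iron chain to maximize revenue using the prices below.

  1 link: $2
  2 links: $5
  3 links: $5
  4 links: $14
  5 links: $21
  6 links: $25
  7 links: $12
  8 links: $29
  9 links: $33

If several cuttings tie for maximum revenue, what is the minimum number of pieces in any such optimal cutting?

2

Build r[k] bottom-up: r[k] = max over allowed piece i of (p[i] + r[k−i]).
r[1] = 2
r[2] = max(2+2, 5+0) = 5
r[3] = max(2+5, 5+2, 5+0) = 7
r[4] = max(2+7, 5+5, 5+2, 14+0) = 14
r[5] = max(2+14, 5+7, 5+5, 14+2, 21+0) = 21
r[6] = max(2+21, 5+14, 5+7, 14+5, 21+2, 25+0) = 25
r[7] = max(2+25, 5+21, 5+14, …, 25+2, 12+0) = 27
r[8] = max(2+27, 5+25, 5+21, …, 12+2, 29+0) = 30
r[9] = max(2+30, 5+27, 5+25, …, 29+2, 33+0) = 35
Maximum revenue is $35.
Now minimize piece count subject to staying optimal: for each k, pieces[k] = 1 + min over i with p[i]+r[k−i]=r[k] of pieces[k−i].
pieces[6] = 1
pieces[7] = 2
pieces[8] = 2
pieces[9] = 2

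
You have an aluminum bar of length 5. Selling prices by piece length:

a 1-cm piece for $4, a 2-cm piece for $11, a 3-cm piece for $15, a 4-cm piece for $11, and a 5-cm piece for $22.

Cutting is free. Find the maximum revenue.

26

Let R[k] be the best obtainable value from length k. For each k, try every first piece i and keep the best of price[i] + R[k−i].
R[1] = 4
R[2] = 11
R[3] = 15  (first piece 1, then R[2]=11)
R[4] = 22  (first piece 2, then R[2]=11)
R[5] = 26  (first piece 1, then R[4]=22)
One optimal cutting: 2 + 2 + 1 → $11 + $11 + $4 = $26.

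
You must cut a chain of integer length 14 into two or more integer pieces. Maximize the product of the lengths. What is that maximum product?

Fill g[k] for k=2..14: at each k try every first piece i and multiply by the better of (k−i) uncut or g[k−i].
g[2] = 1×max(1,0) = 1×1 = 1
g[3] = 1×max(2,1) = 1×2 = 2
g[4] = 2×max(2,1) = 2×2 = 4
g[5] = 2×max(3,2) = 2×3 = 6
g[6] = 3×max(3,2) = 3×3 = 9
g[7] = 2×max(5,6) = 2×6 = 12
g[8] = 2×max(6,9) = 2×9 = 18
g[9] = 3×max(6,9) = 3×9 = 27
g[10] = 2×max(8,18) = 2×18 = 36
g[11] = 2×max(9,27) = 2×27 = 54
g[12] = 3×max(9,27) = 3×27 = 81
g[13] = 2×max(11,54) = 2×54 = 108
g[14] = 2×max(12,81) = 2×81 = 162
One optimal split: 3 + 3 + 3 + 3 + 2; product 3×3×3×3×2 = 162.

162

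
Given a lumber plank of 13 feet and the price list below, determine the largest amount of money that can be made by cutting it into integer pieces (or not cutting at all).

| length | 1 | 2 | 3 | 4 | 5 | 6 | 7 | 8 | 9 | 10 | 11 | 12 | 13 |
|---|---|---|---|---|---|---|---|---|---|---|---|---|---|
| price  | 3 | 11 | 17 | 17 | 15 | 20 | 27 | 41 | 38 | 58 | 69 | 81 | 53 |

84

Consider every possible first cut. best[k] is the best of p[i]+best[k−i] over all sellable i≤k.
best[1] = 3
best[2] = max(3+3, 11+0) = 11
best[3] = max(3+11, 11+3, 17+0) = 17
best[4] = max(3+17, 11+11, 17+3, 17+0) = 22
best[5] = max(3+22, 11+17, 17+11, 17+3, 15+0) = 28
best[6] = max(3+28, 11+22, 17+17, 17+11, 15+3, 20+0) = 34
best[7] = max(3+34, 11+28, 17+22, …, 20+3, 27+0) = 39
best[8] = max(3+39, 11+34, 17+28, …, 27+3, 41+0) = 45
best[9] = max(3+45, 11+39, 17+34, …, 41+3, 38+0) = 51
best[10] = max(3+51, 11+45, 17+39, …, 38+3, 58+0) = 58
best[11] = max(3+58, 11+51, 17+45, …, 58+3, 69+0) = 69
best[12] = max(3+69, 11+58, 17+51, …, 69+3, 81+0) = 81
best[13] = max(3+81, 11+69, 17+58, …, 81+3, 53+0) = 84
One optimal cutting: 12 + 1 → $81 + $3 = $84.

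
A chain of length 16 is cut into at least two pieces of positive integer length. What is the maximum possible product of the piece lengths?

Define P[k] = max over 1≤i<k of i · max(k−i, P[k−i]); the inner max lets the remainder stay uncut if that's better.
Small cases: P[2]=1, P[3]=2, P[4]=4, P[5]=6, P[6]=9, P[7]=12, P[8]=18, P[9]=27, P[10]=36, P[11]=54.
P[12] = max(1·54, 2·36, 3·27, …, 10·2, 11·1) = 81
P[13] = max(1·81, 2·54, 3·36, …, 11·2, 12·1) = 108
P[14] = max(1·108, 2·81, 3·54, …, 12·2, 13·1) = 162
P[15] = max(1·162, 2·108, 3·81, …, 13·2, 14·1) = 243
P[16] = max(1·243, 2·162, 3·108, …, 14·2, 15·1) = 324
One optimal split: 3 + 3 + 3 + 3 + 2 + 2; product 3·3·3·3·2·2 = 324.

324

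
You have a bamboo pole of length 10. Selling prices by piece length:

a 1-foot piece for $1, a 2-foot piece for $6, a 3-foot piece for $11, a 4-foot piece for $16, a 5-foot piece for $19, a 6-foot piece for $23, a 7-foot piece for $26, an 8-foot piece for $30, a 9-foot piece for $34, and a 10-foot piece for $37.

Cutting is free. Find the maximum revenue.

39

Build v[k] bottom-up: v[k] = max over allowed piece i of (p[i] + v[k−i]).
v[1] = 1
v[2] = 6
v[3] = 11
v[4] = 16
v[5] = 19
v[6] = 23
v[7] = 27  (first piece 3, then v[4]=16)
v[8] = 32  (first piece 4, then v[4]=16)
v[9] = 35  (first piece 4, then v[5]=19)
v[10] = 39  (first piece 4, then v[6]=23)
One optimal cutting: 6 + 4 → $23 + $16 = $39.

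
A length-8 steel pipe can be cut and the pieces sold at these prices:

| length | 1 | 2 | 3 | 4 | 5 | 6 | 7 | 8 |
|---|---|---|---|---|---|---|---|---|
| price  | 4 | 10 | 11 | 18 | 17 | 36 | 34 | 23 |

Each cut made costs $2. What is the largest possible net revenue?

44

Let v[k] be the best obtainable value from length k. For each k, try every first piece i and keep the best of price[i] + v[k−i] minus the 2 cut fee when i<k.
v[1] = 4
v[2] = max(4+4-2, 10+0) = 10
v[3] = max(4+10-2, 10+4-2, 11+0) = 12
v[4] = max(4+12-2, 10+10-2, 11+4-2, 18+0) = 18
v[5] = max(4+18-2, 10+12-2, 11+10-2, 18+4-2, 17+0) = 20
v[6] = max(4+20-2, 10+18-2, 11+12-2, 18+10-2, 17+4-2, 36+0) = 36
v[7] = max(4+36-2, 10+20-2, 11+18-2, …, 36+4-2, 34+0) = 38
v[8] = max(4+38-2, 10+36-2, 11+20-2, …, 34+4-2, 23+0) = 44
One optimal plan: pieces 6 + 2 (1 cut) → $46 − $2 = $44.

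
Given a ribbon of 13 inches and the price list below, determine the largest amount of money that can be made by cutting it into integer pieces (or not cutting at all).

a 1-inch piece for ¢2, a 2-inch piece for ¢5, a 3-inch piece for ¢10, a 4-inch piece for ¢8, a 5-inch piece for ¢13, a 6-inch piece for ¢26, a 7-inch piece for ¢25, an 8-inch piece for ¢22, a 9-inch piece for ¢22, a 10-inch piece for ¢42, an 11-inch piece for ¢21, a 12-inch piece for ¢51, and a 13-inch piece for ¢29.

Let r[k] be the best obtainable value from length k. For each k, try every first piece i and keep the best of price[i] + r[k−i].
r[1] = 2
r[2] = 5
r[3] = 10
r[4] = 12  (first piece 1, then r[3]=10)
r[5] = 15  (first piece 2, then r[3]=10)
r[6] = 26
r[7] = 28  (first piece 1, then r[6]=26)
r[8] = 31  (first piece 2, then r[6]=26)
r[9] = 36  (first piece 3, then r[6]=26)
r[10] = 42
r[11] = 44  (first piece 1, then r[10]=42)
r[12] = 52  (first piece 6, then r[6]=26)
r[13] = 54  (first piece 1, then r[12]=52)
One optimal cutting: 6 + 6 + 1 → ¢26 + ¢26 + ¢2 = ¢54.

54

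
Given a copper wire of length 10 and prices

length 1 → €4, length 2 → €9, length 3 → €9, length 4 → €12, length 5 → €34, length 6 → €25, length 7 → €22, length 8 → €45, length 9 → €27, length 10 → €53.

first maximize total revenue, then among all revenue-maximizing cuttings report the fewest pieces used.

Consider every possible first cut. r[k] is the best of p[i]+r[k−i] over all sellable i≤k.
r[1] = 4
r[2] = 9
r[3] = 13  (first piece 1, then r[2]=9)
r[4] = 18  (first piece 2, then r[2]=9)
r[5] = 34
r[6] = 38  (first piece 1, then r[5]=34)
r[7] = 43  (first piece 2, then r[5]=34)
r[8] = 47  (first piece 1, then r[7]=43)
r[9] = 52  (first piece 2, then r[7]=43)
r[10] = 68  (first piece 5, then r[5]=34)
Maximum revenue is €68.
Now minimize piece count subject to staying optimal: for each k, pieces[k] = 1 + min over i with p[i]+r[k−i]=r[k] of pieces[k−i].
pieces[7] = 2
pieces[8] = 3
pieces[9] = 3
pieces[10] = 2

2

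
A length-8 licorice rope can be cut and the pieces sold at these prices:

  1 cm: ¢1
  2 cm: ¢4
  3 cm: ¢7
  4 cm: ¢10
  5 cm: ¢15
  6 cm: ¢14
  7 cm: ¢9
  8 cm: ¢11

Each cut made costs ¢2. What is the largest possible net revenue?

20

Build net[k] bottom-up: net[k] = max over allowed piece i of (p[i] + net[k−i]) − 2 per cut.
net[1] = 1
net[2] = max(1+1-2, 4+0) = 4
net[3] = max(1+4-2, 4+1-2, 7+0) = 7
net[4] = max(1+7-2, 4+4-2, 7+1-2, 10+0) = 10
net[5] = max(1+10-2, 4+7-2, 7+4-2, 10+1-2, 15+0) = 15
net[6] = max(1+15-2, 4+10-2, 7+7-2, 10+4-2, 15+1-2, 14+0) = 14
net[7] = max(1+14-2, 4+15-2, 7+10-2, …, 14+1-2, 9+0) = 17
net[8] = max(1+17-2, 4+14-2, 7+15-2, …, 9+1-2, 11+0) = 20
One optimal plan: pieces 5 + 3 (1 cut) → ¢22 − ¢2 = ¢20.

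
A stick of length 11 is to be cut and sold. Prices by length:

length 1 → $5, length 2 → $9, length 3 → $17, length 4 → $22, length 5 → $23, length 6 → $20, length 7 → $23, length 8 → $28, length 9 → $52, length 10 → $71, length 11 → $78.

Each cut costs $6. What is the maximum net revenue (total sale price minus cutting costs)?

Let v[k] be the best obtainable value from length k. For each k, try every first piece i and keep the best of price[i] + v[k−i] minus the 6 cut fee when i<k.
v[1] = 5
v[2] = max(5+5-6, 9+0) = 9
v[3] = max(5+9-6, 9+5-6, 17+0) = 17
v[4] = max(5+17-6, 9+9-6, 17+5-6, 22+0) = 22
v[5] = max(5+22-6, 9+17-6, 17+9-6, 22+5-6, 23+0) = 23
v[6] = max(5+23-6, 9+22-6, 17+17-6, 22+9-6, 23+5-6, 20+0) = 28
v[7] = max(5+28-6, 9+23-6, 17+22-6, …, 20+5-6, 23+0) = 33
v[8] = max(5+33-6, 9+28-6, 17+23-6, …, 23+5-6, 28+0) = 38
v[9] = max(5+38-6, 9+33-6, 17+28-6, …, 28+5-6, 52+0) = 52
v[10] = max(5+52-6, 9+38-6, 17+33-6, …, 52+5-6, 71+0) = 71
v[11] = max(5+71-6, 9+52-6, 17+38-6, …, 71+5-6, 78+0) = 78
Best is to make no cuts and sell whole for $78.

78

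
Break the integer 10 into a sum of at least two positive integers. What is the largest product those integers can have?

36

Define f[k] = max over 1≤i<k of i · max(k−i, f[k−i]); the inner max lets the remainder stay uncut if that's better.
Small cases: f[2]=1, f[3]=2, f[4]=4.
f[5] = 2·max(3,2) = 2·3 = 6
f[6] = 3·max(3,2) = 3·3 = 9
f[7] = 2·max(5,6) = 2·6 = 12
f[8] = 2·max(6,9) = 2·9 = 18
f[9] = 3·max(6,9) = 3·9 = 27
f[10] = 2·max(8,18) = 2·18 = 36
One optimal split: 3 + 3 + 2 + 2; product 3·3·2·2 = 36.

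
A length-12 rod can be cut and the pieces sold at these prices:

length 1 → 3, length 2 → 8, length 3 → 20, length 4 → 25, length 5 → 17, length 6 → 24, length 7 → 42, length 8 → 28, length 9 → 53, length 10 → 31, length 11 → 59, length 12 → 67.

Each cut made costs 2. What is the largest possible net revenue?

Consider every possible first cut. r[k] is the best of p[i]+r[k−i] over all sellable i≤k, charging 2 whenever i<k.
r[1] = 3
r[2] = max(3+3-2, 8+0) = 8
r[3] = max(3+8-2, 8+3-2, 20+0) = 20
r[4] = max(3+20-2, 8+8-2, 20+3-2, 25+0) = 25
r[5] = max(3+25-2, 8+20-2, 20+8-2, 25+3-2, 17+0) = 26
r[6] = max(3+26-2, 8+25-2, 20+20-2, 25+8-2, 17+3-2, 24+0) = 38
r[7] = max(3+38-2, 8+26-2, 20+25-2, …, 24+3-2, 42+0) = 43
r[8] = max(3+43-2, 8+38-2, 20+26-2, …, 42+3-2, 28+0) = 48
r[9] = max(3+48-2, 8+43-2, 20+38-2, …, 28+3-2, 53+0) = 56
r[10] = max(3+56-2, 8+48-2, 20+43-2, …, 53+3-2, 31+0) = 61
r[11] = max(3+61-2, 8+56-2, 20+48-2, …, 31+3-2, 59+0) = 66
r[12] = max(3+66-2, 8+61-2, 20+56-2, …, 59+3-2, 67+0) = 74
One optimal plan: pieces 3 + 3 + 3 + 3 (3 cuts) → 80 − 6 = 74.

74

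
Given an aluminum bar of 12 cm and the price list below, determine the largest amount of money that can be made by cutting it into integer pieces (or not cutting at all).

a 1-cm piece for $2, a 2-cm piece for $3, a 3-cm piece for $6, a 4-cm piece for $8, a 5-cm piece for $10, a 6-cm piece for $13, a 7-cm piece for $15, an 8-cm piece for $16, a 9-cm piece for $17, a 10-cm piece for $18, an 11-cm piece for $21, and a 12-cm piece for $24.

26

Consider every possible first cut. best[k] is the best of p[i]+best[k−i] over all sellable i≤k.
best[1] = 2
best[2] = 4  (first piece 1, then best[1]=2)
best[3] = 6  (first piece 1, then best[2]=4)
best[4] = 8  (first piece 1, then best[3]=6)
best[5] = 10  (first piece 1, then best[4]=8)
best[6] = 13
best[7] = 15  (first piece 1, then best[6]=13)
best[8] = 17  (first piece 1, then best[7]=15)
best[9] = 19  (first piece 1, then best[8]=17)
best[10] = 21  (first piece 1, then best[9]=19)
best[11] = 23  (first piece 1, then best[10]=21)
best[12] = 26  (first piece 6, then best[6]=13)
One optimal cutting: 6 + 6 → $13 + $13 = $26.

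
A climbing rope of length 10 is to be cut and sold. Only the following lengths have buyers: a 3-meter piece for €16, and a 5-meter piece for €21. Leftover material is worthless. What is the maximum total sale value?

Let r[k] be the best obtainable value from length k. For each k, try every first piece i and keep the best of price[i] + r[k−i].
r[1] = 0
r[2] = 0
r[3] = 16
r[4] = 16
r[5] = max(16+0, 21+0) = 21
r[6] = max(16+16, 21+0) = 32
r[7] = max(16+16, 21+0) = 32
r[8] = max(16+21, 21+16) = 37
r[9] = max(16+32, 21+16) = 48
r[10] = max(16+32, 21+21) = 48
One optimal cutting: pieces 3 + 3 + 3 with 1 meter of scrap → €48.

48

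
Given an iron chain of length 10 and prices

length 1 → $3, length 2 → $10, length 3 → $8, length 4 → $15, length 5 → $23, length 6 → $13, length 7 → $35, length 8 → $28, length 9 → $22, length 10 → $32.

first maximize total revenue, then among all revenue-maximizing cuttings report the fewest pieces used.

5

Build r[k] bottom-up: r[k] = max over allowed piece i of (p[i] + r[k−i]).
r[1] = 3
r[2] = 10
r[3] = 13  (first piece 1, then r[2]=10)
r[4] = 20  (first piece 2, then r[2]=10)
r[5] = 23  (first piece 1, then r[4]=20)
r[6] = 30  (first piece 2, then r[4]=20)
r[7] = 35
r[8] = 40  (first piece 2, then r[6]=30)
r[9] = 45  (first piece 2, then r[7]=35)
r[10] = 50  (first piece 2, then r[8]=40)
Maximum revenue is $50.
Now minimize piece count subject to staying optimal: for each k, pieces[k] = 1 + min over i with p[i]+r[k−i]=r[k] of pieces[k−i].
pieces[7] = 1
pieces[8] = 4
pieces[9] = 2
pieces[10] = 5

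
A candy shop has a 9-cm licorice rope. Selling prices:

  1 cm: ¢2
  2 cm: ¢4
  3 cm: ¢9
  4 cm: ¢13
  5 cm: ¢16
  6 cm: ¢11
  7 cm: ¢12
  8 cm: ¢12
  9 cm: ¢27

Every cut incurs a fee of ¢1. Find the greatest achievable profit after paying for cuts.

Let v[k] be the best obtainable value from length k. For each k, try every first piece i and keep the best of price[i] + v[k−i] minus the 1 cut fee when i<k.
v[1] = 2
v[2] = 4
v[3] = 9
v[4] = 13
v[5] = 16
v[6] = 17  (first piece 1, then v[5]=16)
v[7] = 21  (first piece 3, then v[4]=13)
v[8] = 25  (first piece 4, then v[4]=13)
v[9] = 28  (first piece 4, then v[5]=16)
One optimal plan: pieces 5 + 4 (1 cut) → ¢29 − ¢1 = ¢28.

28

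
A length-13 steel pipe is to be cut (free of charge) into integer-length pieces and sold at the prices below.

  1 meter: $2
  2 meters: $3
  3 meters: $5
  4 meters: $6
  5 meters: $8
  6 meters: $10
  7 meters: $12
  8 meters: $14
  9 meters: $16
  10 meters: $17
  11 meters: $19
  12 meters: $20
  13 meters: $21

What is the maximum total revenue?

Consider every possible first cut. best[k] is the best of p[i]+best[k−i] over all sellable i≤k.
best[1] = 2
best[2] = 4  (first piece 1, then best[1]=2)
best[3] = 6  (first piece 1, then best[2]=4)
best[4] = 8  (first piece 1, then best[3]=6)
best[5] = 10  (first piece 1, then best[4]=8)
best[6] = 12  (first piece 1, then best[5]=10)
best[7] = 14  (first piece 1, then best[6]=12)
best[8] = 16  (first piece 1, then best[7]=14)
best[9] = 18  (first piece 1, then best[8]=16)
best[10] = 20  (first piece 1, then best[9]=18)
best[11] = 22  (first piece 1, then best[10]=20)
best[12] = 24  (first piece 1, then best[11]=22)
best[13] = 26  (first piece 1, then best[12]=24)
One optimal cutting: 1 + 1 + 1 + 1 + 1 + 1 + 1 + 1 + 1 + 1 + 1 + 1 + 1 → $2 + $2 + $2 + $2 + $2 + $2 + $2 + $2 + $2 + $2 + $2 + $2 + $2 = $26.

26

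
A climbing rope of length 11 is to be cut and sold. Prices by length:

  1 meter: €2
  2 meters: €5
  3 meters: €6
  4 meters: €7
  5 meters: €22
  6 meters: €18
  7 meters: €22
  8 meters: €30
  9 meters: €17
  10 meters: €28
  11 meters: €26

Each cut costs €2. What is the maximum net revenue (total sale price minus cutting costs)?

42

Consider every possible first cut. v[k] is the best of p[i]+v[k−i] over all sellable i≤k, charging 2 whenever i<k.
v[1] = 2
v[2] = max(2+2-2, 5+0) = 5
v[3] = max(2+5-2, 5+2-2, 6+0) = 6
v[4] = max(2+6-2, 5+5-2, 6+2-2, 7+0) = 8
v[5] = max(2+8-2, 5+6-2, 6+5-2, 7+2-2, 22+0) = 22
v[6] = max(2+22-2, 5+8-2, 6+6-2, 7+5-2, 22+2-2, 18+0) = 22
v[7] = max(2+22-2, 5+22-2, 6+8-2, …, 18+2-2, 22+0) = 25
v[8] = max(2+25-2, 5+22-2, 6+22-2, …, 22+2-2, 30+0) = 30
v[9] = max(2+30-2, 5+25-2, 6+22-2, …, 30+2-2, 17+0) = 30
v[10] = max(2+30-2, 5+30-2, 6+25-2, …, 17+2-2, 28+0) = 42
v[11] = max(2+42-2, 5+30-2, 6+30-2, …, 28+2-2, 26+0) = 42
One optimal plan: pieces 5 + 5 + 1 (2 cuts) → €46 − €4 = €42.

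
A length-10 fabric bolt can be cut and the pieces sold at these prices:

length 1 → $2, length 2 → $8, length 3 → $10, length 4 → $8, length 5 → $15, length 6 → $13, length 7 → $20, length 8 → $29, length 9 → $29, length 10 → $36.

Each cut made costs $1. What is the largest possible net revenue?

36

Consider every possible first cut. net[k] is the best of p[i]+net[k−i] over all sellable i≤k, charging 1 whenever i<k.
net[1] = 2
net[2] = max(2+2-1, 8+0) = 8
net[3] = max(2+8-1, 8+2-1, 10+0) = 10
net[4] = max(2+10-1, 8+8-1, 10+2-1, 8+0) = 15
net[5] = max(2+15-1, 8+10-1, 10+8-1, 8+2-1, 15+0) = 17
net[6] = max(2+17-1, 8+15-1, 10+10-1, 8+8-1, 15+2-1, 13+0) = 22
net[7] = max(2+22-1, 8+17-1, 10+15-1, …, 13+2-1, 20+0) = 24
net[8] = max(2+24-1, 8+22-1, 10+17-1, …, 20+2-1, 29+0) = 29
net[9] = max(2+29-1, 8+24-1, 10+22-1, …, 29+2-1, 29+0) = 31
net[10] = max(2+31-1, 8+29-1, 10+24-1, …, 29+2-1, 36+0) = 36
One optimal plan: pieces 2 + 2 + 2 + 2 + 2 (4 cuts) → $40 − $4 = $36.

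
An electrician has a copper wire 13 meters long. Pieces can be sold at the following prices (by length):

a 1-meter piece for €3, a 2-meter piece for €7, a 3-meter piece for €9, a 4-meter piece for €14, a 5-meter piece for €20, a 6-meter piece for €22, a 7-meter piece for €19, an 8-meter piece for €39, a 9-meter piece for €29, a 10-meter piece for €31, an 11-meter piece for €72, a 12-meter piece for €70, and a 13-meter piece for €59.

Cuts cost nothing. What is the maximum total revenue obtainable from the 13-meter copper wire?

79

Let r[k] be the best obtainable value from length k. For each k, try every first piece i and keep the best of price[i] + r[k−i].
r[1] = 3
r[2] = max(3+3, 7+0) = 7
r[3] = max(3+7, 7+3, 9+0) = 10
r[4] = max(3+10, 7+7, 9+3, 14+0) = 14
r[5] = max(3+14, 7+10, 9+7, 14+3, 20+0) = 20
r[6] = max(3+20, 7+14, 9+10, 14+7, 20+3, 22+0) = 23
r[7] = max(3+23, 7+20, 9+14, …, 22+3, 19+0) = 27
r[8] = max(3+27, 7+23, 9+20, …, 19+3, 39+0) = 39
r[9] = max(3+39, 7+27, 9+23, …, 39+3, 29+0) = 42
r[10] = max(3+42, 7+39, 9+27, …, 29+3, 31+0) = 46
r[11] = max(3+46, 7+42, 9+39, …, 31+3, 72+0) = 72
r[12] = max(3+72, 7+46, 9+42, …, 72+3, 70+0) = 75
r[13] = max(3+75, 7+72, 9+46, …, 70+3, 59+0) = 79
One optimal cutting: 11 + 2 → €72 + €7 = €79.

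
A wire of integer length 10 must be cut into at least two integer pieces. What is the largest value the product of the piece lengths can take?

36

Fill g[k] for k=2..10: at each k try every first piece i and multiply by the better of (k−i) uncut or g[k−i].
g[2] = 1×max(1,0) = 1×1 = 1
g[3] = 1×max(2,1) = 1×2 = 2
g[4] = 2×max(2,1) = 2×2 = 4
g[5] = 2×max(3,2) = 2×3 = 6
g[6] = 3×max(3,2) = 3×3 = 9
g[7] = 2×max(5,6) = 2×6 = 12
g[8] = 2×max(6,9) = 2×9 = 18
g[9] = 3×max(6,9) = 3×9 = 27
g[10] = 2×max(8,18) = 2×18 = 36
One optimal split: 3 + 3 + 2 + 2; product 3×3×2×2 = 36.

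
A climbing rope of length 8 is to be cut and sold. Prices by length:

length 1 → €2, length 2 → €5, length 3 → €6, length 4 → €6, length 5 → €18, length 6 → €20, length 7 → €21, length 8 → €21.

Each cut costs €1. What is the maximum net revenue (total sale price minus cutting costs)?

Let net[k] be the best obtainable value from length k. For each k, try every first piece i and keep the best of price[i] + net[k−i] minus the 1 cut fee when i<k.
net[1] = 2
net[2] = max(2+2-1, 5+0) = 5
net[3] = max(2+5-1, 5+2-1, 6+0) = 6
net[4] = max(2+6-1, 5+5-1, 6+2-1, 6+0) = 9
net[5] = max(2+9-1, 5+6-1, 6+5-1, 6+2-1, 18+0) = 18
net[6] = max(2+18-1, 5+9-1, 6+6-1, 6+5-1, 18+2-1, 20+0) = 20
net[7] = max(2+20-1, 5+18-1, 6+9-1, …, 20+2-1, 21+0) = 22
net[8] = max(2+22-1, 5+20-1, 6+18-1, …, 21+2-1, 21+0) = 24
One optimal plan: pieces 6 + 2 (1 cut) → €25 − €1 = €24.

24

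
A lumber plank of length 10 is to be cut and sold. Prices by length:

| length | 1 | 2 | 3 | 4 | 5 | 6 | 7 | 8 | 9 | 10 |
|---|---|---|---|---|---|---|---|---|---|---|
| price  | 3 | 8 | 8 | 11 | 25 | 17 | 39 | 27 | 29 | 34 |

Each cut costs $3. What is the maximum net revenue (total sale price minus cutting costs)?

47

Consider every possible first cut. r[k] is the best of p[i]+r[k−i] over all sellable i≤k, charging 3 whenever i<k.
r[1] = 3
r[2] = max(3+3-3, 8+0) = 8
r[3] = max(3+8-3, 8+3-3, 8+0) = 8
r[4] = max(3+8-3, 8+8-3, 8+3-3, 11+0) = 13
r[5] = max(3+13-3, 8+8-3, 8+8-3, 11+3-3, 25+0) = 25
r[6] = max(3+25-3, 8+13-3, 8+8-3, 11+8-3, 25+3-3, 17+0) = 25
r[7] = max(3+25-3, 8+25-3, 8+13-3, …, 17+3-3, 39+0) = 39
r[8] = max(3+39-3, 8+25-3, 8+25-3, …, 39+3-3, 27+0) = 39
r[9] = max(3+39-3, 8+39-3, 8+25-3, …, 27+3-3, 29+0) = 44
r[10] = max(3+44-3, 8+39-3, 8+39-3, …, 29+3-3, 34+0) = 47
One optimal plan: pieces 5 + 5 (1 cut) → $50 − $3 = $47.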